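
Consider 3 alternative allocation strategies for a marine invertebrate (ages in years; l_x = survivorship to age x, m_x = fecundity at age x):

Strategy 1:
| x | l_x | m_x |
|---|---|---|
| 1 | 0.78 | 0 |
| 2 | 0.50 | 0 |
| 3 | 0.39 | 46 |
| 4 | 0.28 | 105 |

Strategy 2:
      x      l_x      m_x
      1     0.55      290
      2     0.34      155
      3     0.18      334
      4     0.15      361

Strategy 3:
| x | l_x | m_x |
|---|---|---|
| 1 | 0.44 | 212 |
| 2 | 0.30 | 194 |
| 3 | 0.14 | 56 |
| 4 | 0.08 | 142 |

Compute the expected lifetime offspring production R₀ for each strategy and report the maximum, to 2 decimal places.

Strategy 1: R₀ = 0.78×0 + 0.50×0 + 0.39×46 + 0.28×105 = 47.3400
Strategy 2: R₀ = 0.55×290 + 0.34×155 + 0.18×334 + 0.15×361 = 326.4700
Strategy 3: R₀ = 0.44×212 + 0.30×194 + 0.14×56 + 0.08×142 = 170.6800
Highest R₀: strategy 2 with 326.4700.

326.47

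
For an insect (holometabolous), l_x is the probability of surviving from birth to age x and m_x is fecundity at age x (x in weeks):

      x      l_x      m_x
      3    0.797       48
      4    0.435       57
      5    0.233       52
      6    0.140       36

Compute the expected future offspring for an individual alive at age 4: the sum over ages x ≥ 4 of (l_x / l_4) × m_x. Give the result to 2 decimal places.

l_4 = 0.435. Conditional survival from age 4 to x is l_x / l_4.
  x=4: (0.435/0.435) × 57 = 57.0000
  x=5: (0.233/0.435) × 52 = 27.8529
  x=6: (0.140/0.435) × 36 = 11.5862
Sum = 57.0000 + 27.8529 + 11.5862 = 96.4391

96.44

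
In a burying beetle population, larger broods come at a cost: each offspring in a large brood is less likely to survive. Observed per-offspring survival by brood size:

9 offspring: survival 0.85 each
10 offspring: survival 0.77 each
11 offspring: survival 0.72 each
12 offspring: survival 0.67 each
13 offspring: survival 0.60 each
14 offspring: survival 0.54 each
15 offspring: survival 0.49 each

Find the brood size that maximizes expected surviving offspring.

Expected surviving offspring = c × s(c):
  c=9: 9 × 0.85 = 7.650
  c=10: 10 × 0.77 = 7.700
  c=11: 11 × 0.72 = 7.920
  c=12: 12 × 0.67 = 8.040
  c=13: 13 × 0.60 = 7.800
  c=14: 14 × 0.54 = 7.560
  c=15: 15 × 0.49 = 7.350
Maximum at c = 12 (8.040 surviving offspring).

12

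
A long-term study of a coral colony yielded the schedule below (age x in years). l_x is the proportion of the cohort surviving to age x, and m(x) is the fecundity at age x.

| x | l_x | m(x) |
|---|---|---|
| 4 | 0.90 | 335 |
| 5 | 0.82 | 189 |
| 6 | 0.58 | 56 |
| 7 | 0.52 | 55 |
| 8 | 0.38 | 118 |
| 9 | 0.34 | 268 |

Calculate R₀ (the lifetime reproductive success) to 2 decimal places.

R₀ = Σ l_x m(x):
  age 4: 0.90 × 335 = 301.5000
  age 5: 0.82 × 189 = 154.9800
  age 6: 0.58 × 56 = 32.4800
  age 7: 0.52 × 55 = 28.6000
  age 8: 0.38 × 118 = 44.8400
  age 9: 0.34 × 268 = 91.1200
R₀ = 301.5000 + 154.9800 + 32.4800 + 28.6000 + 44.8400 + 91.1200 = 653.5200

653.52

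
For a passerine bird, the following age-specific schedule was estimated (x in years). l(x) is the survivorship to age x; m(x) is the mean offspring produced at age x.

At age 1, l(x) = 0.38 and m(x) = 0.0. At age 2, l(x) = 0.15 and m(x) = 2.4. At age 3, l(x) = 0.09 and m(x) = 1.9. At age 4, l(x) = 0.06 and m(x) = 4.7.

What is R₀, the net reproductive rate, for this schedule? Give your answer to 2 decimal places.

0.81

R₀ = Σ l(x) m(x):
  age 1: 0.38 × 0.0 = 0.0000
  age 2: 0.15 × 2.4 = 0.3600
  age 3: 0.09 × 1.9 = 0.1710
  age 4: 0.06 × 4.7 = 0.2820
R₀ = 0.0000 + 0.3600 + 0.1710 + 0.2820 = 0.8130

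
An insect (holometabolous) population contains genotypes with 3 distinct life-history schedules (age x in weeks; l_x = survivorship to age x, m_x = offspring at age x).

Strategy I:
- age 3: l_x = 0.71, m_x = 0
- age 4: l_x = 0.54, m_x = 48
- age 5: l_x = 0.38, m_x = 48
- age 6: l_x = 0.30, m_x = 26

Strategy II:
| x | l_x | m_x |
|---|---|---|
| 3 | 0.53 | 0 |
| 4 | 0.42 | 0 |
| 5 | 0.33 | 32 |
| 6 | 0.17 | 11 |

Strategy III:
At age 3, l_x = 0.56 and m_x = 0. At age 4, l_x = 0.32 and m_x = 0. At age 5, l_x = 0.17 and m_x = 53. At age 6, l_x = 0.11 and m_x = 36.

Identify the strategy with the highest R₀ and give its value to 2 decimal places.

Strategy I: R₀ = 0.71×0 + 0.54×48 + 0.38×48 + 0.30×26 = 51.9600
Strategy II: R₀ = 0.53×0 + 0.42×0 + 0.33×32 + 0.17×11 = 12.4300
Strategy III: R₀ = 0.56×0 + 0.32×0 + 0.17×53 + 0.11×36 = 12.9700
Highest R₀: strategy I with 51.9600.

51.96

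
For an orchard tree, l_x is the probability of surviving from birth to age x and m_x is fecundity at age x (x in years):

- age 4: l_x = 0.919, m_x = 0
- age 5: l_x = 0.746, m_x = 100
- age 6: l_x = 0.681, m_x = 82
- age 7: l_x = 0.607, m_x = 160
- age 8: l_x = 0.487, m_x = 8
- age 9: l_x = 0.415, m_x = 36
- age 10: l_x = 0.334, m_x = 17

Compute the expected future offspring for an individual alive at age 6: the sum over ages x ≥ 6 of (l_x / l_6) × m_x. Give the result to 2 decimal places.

l_6 = 0.681. Conditional survival from age 6 to x is l_x / l_6.
  x=6: (0.681/0.681) × 82 = 82.0000
  x=7: (0.607/0.681) × 160 = 142.6138
  x=8: (0.487/0.681) × 8 = 5.7210
  x=9: (0.415/0.681) × 36 = 21.9383
  x=10: (0.334/0.681) × 17 = 8.3377
Sum = 82.0000 + 142.6138 + 5.7210 + 21.9383 + 8.3377 = 260.6109

260.61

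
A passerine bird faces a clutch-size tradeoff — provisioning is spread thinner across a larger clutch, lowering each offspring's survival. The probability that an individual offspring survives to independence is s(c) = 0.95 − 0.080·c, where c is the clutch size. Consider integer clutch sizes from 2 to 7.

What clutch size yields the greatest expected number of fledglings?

Expected fledglings = c × s(c):
  c=2: 2 × 0.790 = 1.580
  c=3: 3 × 0.710 = 2.130
  c=4: 4 × 0.630 = 2.520
  c=5: 5 × 0.550 = 2.750
  c=6: 6 × 0.470 = 2.820
  c=7: 7 × 0.390 = 2.730
Maximum at c = 6 (2.820 fledglings).

6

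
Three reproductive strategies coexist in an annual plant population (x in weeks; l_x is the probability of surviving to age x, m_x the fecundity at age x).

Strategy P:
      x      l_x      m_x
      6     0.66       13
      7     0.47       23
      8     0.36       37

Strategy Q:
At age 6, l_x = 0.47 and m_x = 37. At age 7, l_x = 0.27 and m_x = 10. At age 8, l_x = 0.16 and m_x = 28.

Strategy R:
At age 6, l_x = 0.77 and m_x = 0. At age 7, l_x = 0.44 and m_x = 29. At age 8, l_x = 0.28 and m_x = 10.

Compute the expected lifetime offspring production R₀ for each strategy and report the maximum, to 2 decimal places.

32.71

Strategy P: R₀ = 0.66×13 + 0.47×23 + 0.36×37 = 32.7100
Strategy Q: R₀ = 0.47×37 + 0.27×10 + 0.16×28 = 24.5700
Strategy R: R₀ = 0.77×0 + 0.44×29 + 0.28×10 = 15.5600
Highest R₀: strategy P with 32.7100.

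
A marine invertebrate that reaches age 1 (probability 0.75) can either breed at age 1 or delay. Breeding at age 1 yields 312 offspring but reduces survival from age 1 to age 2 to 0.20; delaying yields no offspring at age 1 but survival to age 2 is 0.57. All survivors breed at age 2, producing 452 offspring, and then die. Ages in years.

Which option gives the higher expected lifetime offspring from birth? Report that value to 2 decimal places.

breed at age 1: R₀ = 0.75 × (312 + 0.20 × 452) = 0.75 × 402.4000 = 301.8000
delay to age 2: R₀ = 0.75 × (0.57 × 452) = 0.75 × 257.6400 = 193.2300
Higher: breed at age 1 (301.8000).

301.80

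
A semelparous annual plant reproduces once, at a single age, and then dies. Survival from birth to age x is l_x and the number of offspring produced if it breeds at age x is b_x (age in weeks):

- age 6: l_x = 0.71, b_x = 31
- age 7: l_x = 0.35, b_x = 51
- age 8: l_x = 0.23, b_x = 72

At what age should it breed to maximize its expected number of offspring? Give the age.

Expected offspring if breeding at age x = l_x × b_x:
  age 6: 0.71 × 31 = 22.010
  age 7: 0.35 × 51 = 17.850
  age 8: 0.23 × 72 = 16.560
Maximum at age 6 (22.010).

6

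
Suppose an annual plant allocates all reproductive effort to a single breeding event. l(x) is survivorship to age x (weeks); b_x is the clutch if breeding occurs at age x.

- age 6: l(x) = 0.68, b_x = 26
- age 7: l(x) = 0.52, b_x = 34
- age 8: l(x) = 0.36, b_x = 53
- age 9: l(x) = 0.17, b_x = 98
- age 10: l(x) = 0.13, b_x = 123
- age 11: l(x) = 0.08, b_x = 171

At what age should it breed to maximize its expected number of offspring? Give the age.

8

Expected offspring if breeding at age x = l(x) × b_x:
  age 6: 0.68 × 26 = 17.680
  age 7: 0.52 × 34 = 17.680
  age 8: 0.36 × 53 = 19.080
  age 9: 0.17 × 98 = 16.660
  age 10: 0.13 × 123 = 15.990
  age 11: 0.08 × 171 = 13.680
Maximum at age 8 (19.080).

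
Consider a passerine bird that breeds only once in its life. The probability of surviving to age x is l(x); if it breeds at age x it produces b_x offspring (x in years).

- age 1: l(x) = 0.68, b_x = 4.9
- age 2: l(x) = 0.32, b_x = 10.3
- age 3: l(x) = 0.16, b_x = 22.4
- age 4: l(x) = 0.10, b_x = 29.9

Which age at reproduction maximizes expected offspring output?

Expected offspring if breeding at age x = l(x) × b_x:
  age 1: 0.68 × 4.9 = 3.332
  age 2: 0.32 × 10.3 = 3.296
  age 3: 0.16 × 22.4 = 3.584
  age 4: 0.10 × 29.9 = 2.990
Maximum at age 3 (3.584).

3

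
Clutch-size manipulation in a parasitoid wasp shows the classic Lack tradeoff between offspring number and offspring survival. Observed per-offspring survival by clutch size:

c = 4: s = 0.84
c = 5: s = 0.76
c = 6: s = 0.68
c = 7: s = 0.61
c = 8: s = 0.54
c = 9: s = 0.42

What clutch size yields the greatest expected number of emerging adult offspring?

Expected emerging adult offspring = c × s(c):
  c=4: 4 × 0.84 = 3.360
  c=5: 5 × 0.76 = 3.800
  c=6: 6 × 0.68 = 4.080
  c=7: 7 × 0.61 = 4.270
  c=8: 8 × 0.54 = 4.320
  c=9: 9 × 0.42 = 3.780
Maximum at c = 8 (4.320 emerging adult offspring).

8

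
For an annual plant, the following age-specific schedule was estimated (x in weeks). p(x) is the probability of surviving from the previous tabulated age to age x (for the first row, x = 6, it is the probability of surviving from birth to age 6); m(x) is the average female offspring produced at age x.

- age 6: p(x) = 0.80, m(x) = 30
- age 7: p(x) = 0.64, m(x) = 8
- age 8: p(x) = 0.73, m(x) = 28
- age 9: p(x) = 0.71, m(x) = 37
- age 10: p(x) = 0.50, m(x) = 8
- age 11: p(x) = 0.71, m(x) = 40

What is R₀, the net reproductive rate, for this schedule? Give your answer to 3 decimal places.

53.210

Survivorship from birth: l_x = p_6·p_7·…·p_x.
  l_6 = 0.80000
  l_7 = 0.51200
  l_8 = 0.37376
  l_9 = 0.26537
  l_10 = 0.13268
  l_11 = 0.09421
R₀ = Σ l_x m(x):
  age 6: 0.80000 × 30 = 24.0000
  age 7: 0.51200 × 8 = 4.0960
  age 8: 0.37376 × 28 = 10.4653
  age 9: 0.26537 × 37 = 9.8187
  age 10: 0.13268 × 8 = 1.0614
  age 11: 0.09421 × 40 = 3.7684
R₀ = 24.0000 + 4.0960 + 10.4653 + 9.8187 + 1.0614 + 3.7684 = 53.2098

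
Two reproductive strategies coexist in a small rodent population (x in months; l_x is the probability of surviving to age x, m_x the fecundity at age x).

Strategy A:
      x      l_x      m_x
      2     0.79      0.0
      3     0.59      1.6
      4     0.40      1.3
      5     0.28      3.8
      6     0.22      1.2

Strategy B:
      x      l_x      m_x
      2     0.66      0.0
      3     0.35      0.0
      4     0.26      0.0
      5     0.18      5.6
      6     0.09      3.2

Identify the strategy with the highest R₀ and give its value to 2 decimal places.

Strategy A: R₀ = 0.79×0.0 + 0.59×1.6 + 0.40×1.3 + 0.28×3.8 + 0.22×1.2 = 2.7920
Strategy B: R₀ = 0.66×0.0 + 0.35×0.0 + 0.26×0.0 + 0.18×5.6 + 0.09×3.2 = 1.2960
Highest R₀: strategy A with 2.7920.

2.79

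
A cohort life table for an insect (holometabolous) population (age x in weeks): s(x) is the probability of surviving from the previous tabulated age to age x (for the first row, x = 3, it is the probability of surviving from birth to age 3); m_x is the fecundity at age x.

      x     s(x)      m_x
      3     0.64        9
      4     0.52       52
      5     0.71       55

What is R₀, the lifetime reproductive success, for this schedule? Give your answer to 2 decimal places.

Survivorship from birth: l_x = s_3·s_4·…·s_x.
  l_3 = 0.64000
  l_4 = 0.33280
  l_5 = 0.23629
R₀ = Σ l_x m_x:
  age 3: 0.64000 × 9 = 5.7600
  age 4: 0.33280 × 52 = 17.3056
  age 5: 0.23629 × 55 = 12.9960
R₀ = 5.7600 + 17.3056 + 12.9960 = 36.0615

36.06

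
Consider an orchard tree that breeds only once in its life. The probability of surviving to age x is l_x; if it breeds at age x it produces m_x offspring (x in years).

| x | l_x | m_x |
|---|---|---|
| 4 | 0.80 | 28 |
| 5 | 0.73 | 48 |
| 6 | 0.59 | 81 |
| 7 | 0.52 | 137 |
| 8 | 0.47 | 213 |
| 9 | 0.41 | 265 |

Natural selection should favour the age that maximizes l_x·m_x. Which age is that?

9

Expected offspring if breeding at age x = l_x × m_x:
  age 4: 0.80 × 28 = 22.400
  age 5: 0.73 × 48 = 35.040
  age 6: 0.59 × 81 = 47.790
  age 7: 0.52 × 137 = 71.240
  age 8: 0.47 × 213 = 100.110
  age 9: 0.41 × 265 = 108.650
Maximum at age 9 (108.650).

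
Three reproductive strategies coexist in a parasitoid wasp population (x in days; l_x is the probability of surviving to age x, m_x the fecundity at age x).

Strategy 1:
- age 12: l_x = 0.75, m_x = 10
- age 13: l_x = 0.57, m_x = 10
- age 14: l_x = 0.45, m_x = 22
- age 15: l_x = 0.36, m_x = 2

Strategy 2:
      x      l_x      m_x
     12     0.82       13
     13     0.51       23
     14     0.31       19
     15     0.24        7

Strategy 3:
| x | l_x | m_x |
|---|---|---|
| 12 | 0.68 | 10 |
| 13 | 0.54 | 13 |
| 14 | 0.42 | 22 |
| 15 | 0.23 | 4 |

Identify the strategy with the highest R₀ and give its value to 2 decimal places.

Strategy 1: R₀ = 0.75×10 + 0.57×10 + 0.45×22 + 0.36×2 = 23.8200
Strategy 2: R₀ = 0.82×13 + 0.51×23 + 0.31×19 + 0.24×7 = 29.9600
Strategy 3: R₀ = 0.68×10 + 0.54×13 + 0.42×22 + 0.23×4 = 23.9800
Highest R₀: strategy 2 with 29.9600.

29.96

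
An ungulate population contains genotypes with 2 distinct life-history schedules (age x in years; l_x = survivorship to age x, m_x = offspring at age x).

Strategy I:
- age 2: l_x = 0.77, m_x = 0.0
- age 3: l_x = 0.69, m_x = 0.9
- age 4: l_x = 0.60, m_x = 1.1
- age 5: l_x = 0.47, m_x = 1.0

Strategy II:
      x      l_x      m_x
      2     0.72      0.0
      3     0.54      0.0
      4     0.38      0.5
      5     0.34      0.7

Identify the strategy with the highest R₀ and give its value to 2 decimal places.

Strategy I: R₀ = 0.77×0.0 + 0.69×0.9 + 0.60×1.1 + 0.47×1.0 = 1.7510
Strategy II: R₀ = 0.72×0.0 + 0.54×0.0 + 0.38×0.5 + 0.34×0.7 = 0.4280
Highest R₀: strategy I with 1.7510.

1.75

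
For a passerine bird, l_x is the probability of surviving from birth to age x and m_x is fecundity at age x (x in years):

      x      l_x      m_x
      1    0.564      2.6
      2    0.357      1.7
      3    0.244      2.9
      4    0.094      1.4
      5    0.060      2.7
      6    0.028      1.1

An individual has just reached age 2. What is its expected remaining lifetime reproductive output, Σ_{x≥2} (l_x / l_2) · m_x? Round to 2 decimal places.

l_2 = 0.357. Conditional survival from age 2 to x is l_x / l_2.
  x=2: (0.357/0.357) × 1.7 = 1.7000
  x=3: (0.244/0.357) × 2.9 = 1.9821
  x=4: (0.094/0.357) × 1.4 = 0.3686
  x=5: (0.060/0.357) × 2.7 = 0.4538
  x=6: (0.028/0.357) × 1.1 = 0.0863
Sum = 1.7000 + 1.9821 + 0.3686 + 0.4538 + 0.0863 = 4.5908

4.59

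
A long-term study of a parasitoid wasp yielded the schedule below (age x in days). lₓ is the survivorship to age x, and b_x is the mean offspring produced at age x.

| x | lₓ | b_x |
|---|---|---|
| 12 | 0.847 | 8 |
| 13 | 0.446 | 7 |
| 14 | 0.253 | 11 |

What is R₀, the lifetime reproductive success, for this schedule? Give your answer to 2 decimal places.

R₀ = Σ lₓ b_x:
  age 12: 0.847 × 8 = 6.7760
  age 13: 0.446 × 7 = 3.1220
  age 14: 0.253 × 11 = 2.7830
R₀ = 6.7760 + 3.1220 + 2.7830 = 12.6810

12.68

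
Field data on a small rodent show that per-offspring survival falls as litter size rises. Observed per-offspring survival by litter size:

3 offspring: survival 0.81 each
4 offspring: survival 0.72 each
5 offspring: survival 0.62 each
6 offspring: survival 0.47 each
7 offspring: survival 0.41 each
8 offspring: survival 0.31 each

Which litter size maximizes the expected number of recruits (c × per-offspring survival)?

Expected recruits = c × s(c):
  c=3: 3 × 0.81 = 2.430
  c=4: 4 × 0.72 = 2.880
  c=5: 5 × 0.62 = 3.100
  c=6: 6 × 0.47 = 2.820
  c=7: 7 × 0.41 = 2.870
  c=8: 8 × 0.31 = 2.480
Maximum at c = 5 (3.100 recruits).

5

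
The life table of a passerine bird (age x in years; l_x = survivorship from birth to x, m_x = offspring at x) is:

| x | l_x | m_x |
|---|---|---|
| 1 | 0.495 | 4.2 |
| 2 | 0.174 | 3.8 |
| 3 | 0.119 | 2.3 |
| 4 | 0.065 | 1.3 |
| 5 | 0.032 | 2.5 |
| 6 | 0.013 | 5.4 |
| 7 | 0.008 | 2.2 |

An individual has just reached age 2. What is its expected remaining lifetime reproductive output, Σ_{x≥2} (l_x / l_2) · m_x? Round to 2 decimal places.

l_2 = 0.174. Conditional survival from age 2 to x is l_x / l_2.
  x=2: (0.174/0.174) × 3.8 = 3.8000
  x=3: (0.119/0.174) × 2.3 = 1.5730
  x=4: (0.065/0.174) × 1.3 = 0.4856
  x=5: (0.032/0.174) × 2.5 = 0.4598
  x=6: (0.013/0.174) × 5.4 = 0.4034
  x=7: (0.008/0.174) × 2.2 = 0.1011
Sum = 3.8000 + 1.5730 + 0.4856 + 0.4598 + 0.4034 + 0.1011 = 6.8230

6.82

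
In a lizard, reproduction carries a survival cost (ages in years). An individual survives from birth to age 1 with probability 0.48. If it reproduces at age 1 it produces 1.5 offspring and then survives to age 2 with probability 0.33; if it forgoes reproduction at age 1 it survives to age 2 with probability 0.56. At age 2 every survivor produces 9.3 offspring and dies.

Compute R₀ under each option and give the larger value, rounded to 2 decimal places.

2.50

breed at age 1: R₀ = 0.48 × (1.5 + 0.33 × 9.3) = 0.48 × 4.5690 = 2.1931
delay to age 2: R₀ = 0.48 × (0.56 × 9.3) = 0.48 × 5.2080 = 2.4998
Higher: delay to age 2 (2.4998).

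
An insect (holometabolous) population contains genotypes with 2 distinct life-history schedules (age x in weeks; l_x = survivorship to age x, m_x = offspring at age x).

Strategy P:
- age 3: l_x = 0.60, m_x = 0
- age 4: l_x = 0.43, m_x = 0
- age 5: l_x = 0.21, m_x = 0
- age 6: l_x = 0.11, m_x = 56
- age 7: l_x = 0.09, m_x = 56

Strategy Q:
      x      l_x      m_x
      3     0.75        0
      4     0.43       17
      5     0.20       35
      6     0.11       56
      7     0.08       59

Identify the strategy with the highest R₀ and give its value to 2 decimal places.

Strategy P: R₀ = 0.60×0 + 0.43×0 + 0.21×0 + 0.11×56 + 0.09×56 = 11.2000
Strategy Q: R₀ = 0.75×0 + 0.43×17 + 0.20×35 + 0.11×56 + 0.08×59 = 25.1900
Highest R₀: strategy Q with 25.1900.

25.19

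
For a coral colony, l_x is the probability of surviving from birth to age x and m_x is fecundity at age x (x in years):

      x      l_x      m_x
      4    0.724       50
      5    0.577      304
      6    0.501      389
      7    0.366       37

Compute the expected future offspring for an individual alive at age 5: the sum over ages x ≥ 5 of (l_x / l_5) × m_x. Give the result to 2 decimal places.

665.23

l_5 = 0.577. Conditional survival from age 5 to x is l_x / l_5.
  x=5: (0.577/0.577) × 304 = 304.0000
  x=6: (0.501/0.577) × 389 = 337.7626
  x=7: (0.366/0.577) × 37 = 23.4697
Sum = 304.0000 + 337.7626 + 23.4697 = 665.2322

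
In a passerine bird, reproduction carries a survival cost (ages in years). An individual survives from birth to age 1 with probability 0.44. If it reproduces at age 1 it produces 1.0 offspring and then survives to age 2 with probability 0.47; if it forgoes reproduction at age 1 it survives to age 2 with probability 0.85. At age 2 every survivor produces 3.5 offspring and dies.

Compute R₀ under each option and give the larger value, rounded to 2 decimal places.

1.31

breed at age 1: R₀ = 0.44 × (1.0 + 0.47 × 3.5) = 0.44 × 2.6450 = 1.1638
delay to age 2: R₀ = 0.44 × (0.85 × 3.5) = 0.44 × 2.9750 = 1.3090
Higher: delay to age 2 (1.3090).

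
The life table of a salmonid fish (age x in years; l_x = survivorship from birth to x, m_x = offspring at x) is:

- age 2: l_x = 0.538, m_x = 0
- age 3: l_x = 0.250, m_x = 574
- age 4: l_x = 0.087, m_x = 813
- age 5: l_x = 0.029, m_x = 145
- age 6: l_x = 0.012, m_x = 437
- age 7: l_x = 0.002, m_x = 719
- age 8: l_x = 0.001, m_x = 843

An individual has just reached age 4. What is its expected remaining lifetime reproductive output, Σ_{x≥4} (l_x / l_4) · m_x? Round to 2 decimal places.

947.83

l_4 = 0.087. Conditional survival from age 4 to x is l_x / l_4.
  x=4: (0.087/0.087) × 813 = 813.0000
  x=5: (0.029/0.087) × 145 = 48.3333
  x=6: (0.012/0.087) × 437 = 60.2759
  x=7: (0.002/0.087) × 719 = 16.5287
  x=8: (0.001/0.087) × 843 = 9.6897
Sum = 813.0000 + 48.3333 + 60.2759 + 16.5287 + 9.6897 = 947.8276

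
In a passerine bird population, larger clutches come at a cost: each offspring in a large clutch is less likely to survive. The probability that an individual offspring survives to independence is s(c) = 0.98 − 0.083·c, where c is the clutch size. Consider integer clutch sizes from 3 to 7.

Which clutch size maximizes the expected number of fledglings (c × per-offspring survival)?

6

Expected fledglings = c × s(c):
  c=3: 3 × 0.731 = 2.193
  c=4: 4 × 0.648 = 2.592
  c=5: 5 × 0.565 = 2.825
  c=6: 6 × 0.482 = 2.892
  c=7: 7 × 0.399 = 2.793
Maximum at c = 6 (2.892 fledglings).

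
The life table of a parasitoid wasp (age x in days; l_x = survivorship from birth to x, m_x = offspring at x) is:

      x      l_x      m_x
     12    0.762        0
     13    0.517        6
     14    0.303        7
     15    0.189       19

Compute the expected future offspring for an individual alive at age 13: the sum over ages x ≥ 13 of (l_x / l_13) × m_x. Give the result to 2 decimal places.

17.05

l_13 = 0.517. Conditional survival from age 13 to x is l_x / l_13.
  x=13: (0.517/0.517) × 6 = 6.0000
  x=14: (0.303/0.517) × 7 = 4.1025
  x=15: (0.189/0.517) × 19 = 6.9458
Sum = 6.0000 + 4.1025 + 6.9458 = 17.0484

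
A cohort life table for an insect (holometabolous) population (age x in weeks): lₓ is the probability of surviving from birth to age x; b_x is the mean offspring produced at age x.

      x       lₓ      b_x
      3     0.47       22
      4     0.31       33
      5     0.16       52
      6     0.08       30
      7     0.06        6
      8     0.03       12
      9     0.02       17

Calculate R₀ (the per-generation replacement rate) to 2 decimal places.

32.35

R₀ = Σ lₓ b_x:
  age 3: 0.47 × 22 = 10.3400
  age 4: 0.31 × 33 = 10.2300
  age 5: 0.16 × 52 = 8.3200
  age 6: 0.08 × 30 = 2.4000
  age 7: 0.06 × 6 = 0.3600
  age 8: 0.03 × 12 = 0.3600
  age 9: 0.02 × 17 = 0.3400
R₀ = 10.3400 + 10.2300 + 8.3200 + 2.4000 + 0.3600 + 0.3600 + 0.3400 = 32.3500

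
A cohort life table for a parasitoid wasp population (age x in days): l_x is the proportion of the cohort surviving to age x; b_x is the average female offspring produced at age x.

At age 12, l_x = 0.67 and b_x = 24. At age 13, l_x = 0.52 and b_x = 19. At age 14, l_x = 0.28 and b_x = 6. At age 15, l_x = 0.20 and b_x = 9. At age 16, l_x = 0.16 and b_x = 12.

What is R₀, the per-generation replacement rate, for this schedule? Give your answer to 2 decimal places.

R₀ = Σ l_x b_x:
  age 12: 0.67 × 24 = 16.0800
  age 13: 0.52 × 19 = 9.8800
  age 14: 0.28 × 6 = 1.6800
  age 15: 0.20 × 9 = 1.8000
  age 16: 0.16 × 12 = 1.9200
R₀ = 16.0800 + 9.8800 + 1.6800 + 1.8000 + 1.9200 = 31.3600

31.36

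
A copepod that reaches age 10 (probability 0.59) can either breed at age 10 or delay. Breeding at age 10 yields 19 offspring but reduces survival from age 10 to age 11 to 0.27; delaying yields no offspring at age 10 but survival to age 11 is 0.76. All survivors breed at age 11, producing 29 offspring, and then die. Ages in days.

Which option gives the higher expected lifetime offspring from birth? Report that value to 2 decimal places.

15.83

breed at age 10: R₀ = 0.59 × (19 + 0.27 × 29) = 0.59 × 26.8300 = 15.8297
delay to age 11: R₀ = 0.59 × (0.76 × 29) = 0.59 × 22.0400 = 13.0036
Higher: breed at age 10 (15.8297).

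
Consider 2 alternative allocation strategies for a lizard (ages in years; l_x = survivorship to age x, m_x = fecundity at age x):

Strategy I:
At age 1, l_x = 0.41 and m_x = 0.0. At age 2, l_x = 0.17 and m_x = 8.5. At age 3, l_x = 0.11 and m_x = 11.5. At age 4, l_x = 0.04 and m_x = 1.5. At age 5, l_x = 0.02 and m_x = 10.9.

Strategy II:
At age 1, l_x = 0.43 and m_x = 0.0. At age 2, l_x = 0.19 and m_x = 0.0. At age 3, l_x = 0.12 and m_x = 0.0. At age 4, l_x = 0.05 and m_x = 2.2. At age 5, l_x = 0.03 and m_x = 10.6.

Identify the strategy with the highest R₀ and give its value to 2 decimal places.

2.99

Strategy I: R₀ = 0.41×0.0 + 0.17×8.5 + 0.11×11.5 + 0.04×1.5 + 0.02×10.9 = 2.9880
Strategy II: R₀ = 0.43×0.0 + 0.19×0.0 + 0.12×0.0 + 0.05×2.2 + 0.03×10.6 = 0.4280
Highest R₀: strategy I with 2.9880.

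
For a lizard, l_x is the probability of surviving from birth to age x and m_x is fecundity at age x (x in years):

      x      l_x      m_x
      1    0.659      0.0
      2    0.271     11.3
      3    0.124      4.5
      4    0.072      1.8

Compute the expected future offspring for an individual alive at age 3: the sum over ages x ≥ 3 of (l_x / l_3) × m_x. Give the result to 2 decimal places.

5.55

l_3 = 0.124. Conditional survival from age 3 to x is l_x / l_3.
  x=3: (0.124/0.124) × 4.5 = 4.5000
  x=4: (0.072/0.124) × 1.8 = 1.0452
Sum = 4.5000 + 1.0452 = 5.5452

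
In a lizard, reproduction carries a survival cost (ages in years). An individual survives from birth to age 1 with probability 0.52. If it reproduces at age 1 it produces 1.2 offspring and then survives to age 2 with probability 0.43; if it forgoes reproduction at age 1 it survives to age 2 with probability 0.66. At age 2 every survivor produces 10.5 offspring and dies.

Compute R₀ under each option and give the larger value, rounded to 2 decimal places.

breed at age 1: R₀ = 0.52 × (1.2 + 0.43 × 10.5) = 0.52 × 5.7150 = 2.9718
delay to age 2: R₀ = 0.52 × (0.66 × 10.5) = 0.52 × 6.9300 = 3.6036
Higher: delay to age 2 (3.6036).

3.60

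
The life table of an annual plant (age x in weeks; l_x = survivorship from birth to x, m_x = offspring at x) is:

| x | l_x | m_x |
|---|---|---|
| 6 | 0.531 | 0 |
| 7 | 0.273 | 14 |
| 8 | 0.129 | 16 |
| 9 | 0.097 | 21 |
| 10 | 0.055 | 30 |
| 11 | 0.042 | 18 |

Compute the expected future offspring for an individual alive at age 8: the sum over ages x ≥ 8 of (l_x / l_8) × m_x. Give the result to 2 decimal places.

50.44

l_8 = 0.129. Conditional survival from age 8 to x is l_x / l_8.
  x=8: (0.129/0.129) × 16 = 16.0000
  x=9: (0.097/0.129) × 21 = 15.7907
  x=10: (0.055/0.129) × 30 = 12.7907
  x=11: (0.042/0.129) × 18 = 5.8605
Sum = 16.0000 + 15.7907 + 12.7907 + 5.8605 = 50.4419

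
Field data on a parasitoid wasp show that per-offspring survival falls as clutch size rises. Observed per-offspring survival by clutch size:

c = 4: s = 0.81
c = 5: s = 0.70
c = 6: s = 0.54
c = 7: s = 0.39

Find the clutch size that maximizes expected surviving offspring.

Expected surviving offspring = c × s(c):
  c=4: 4 × 0.81 = 3.240
  c=5: 5 × 0.70 = 3.500
  c=6: 6 × 0.54 = 3.240
  c=7: 7 × 0.39 = 2.730
Maximum at c = 5 (3.500 surviving offspring).

5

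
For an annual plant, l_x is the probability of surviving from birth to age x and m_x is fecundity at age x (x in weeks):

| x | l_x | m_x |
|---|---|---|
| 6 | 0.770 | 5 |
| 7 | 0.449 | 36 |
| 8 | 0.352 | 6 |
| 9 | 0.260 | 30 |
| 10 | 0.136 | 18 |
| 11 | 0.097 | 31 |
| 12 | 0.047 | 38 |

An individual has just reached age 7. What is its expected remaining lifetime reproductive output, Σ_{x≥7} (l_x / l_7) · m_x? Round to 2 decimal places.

l_7 = 0.449. Conditional survival from age 7 to x is l_x / l_7.
  x=7: (0.449/0.449) × 36 = 36.0000
  x=8: (0.352/0.449) × 6 = 4.7038
  x=9: (0.260/0.449) × 30 = 17.3719
  x=10: (0.136/0.449) × 18 = 5.4521
  x=11: (0.097/0.449) × 31 = 6.6971
  x=12: (0.047/0.449) × 38 = 3.9777
Sum = 36.0000 + 4.7038 + 17.3719 + 5.4521 + 6.6971 + 3.9777 = 74.2027

74.20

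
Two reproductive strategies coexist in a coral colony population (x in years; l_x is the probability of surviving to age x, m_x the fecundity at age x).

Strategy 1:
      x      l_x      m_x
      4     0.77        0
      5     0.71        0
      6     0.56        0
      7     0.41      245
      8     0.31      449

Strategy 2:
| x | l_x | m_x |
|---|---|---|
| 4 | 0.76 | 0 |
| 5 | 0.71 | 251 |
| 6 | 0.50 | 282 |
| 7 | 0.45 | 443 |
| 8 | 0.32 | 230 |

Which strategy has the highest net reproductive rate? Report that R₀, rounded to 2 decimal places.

592.16

Strategy 1: R₀ = 0.77×0 + 0.71×0 + 0.56×0 + 0.41×245 + 0.31×449 = 239.6400
Strategy 2: R₀ = 0.76×0 + 0.71×251 + 0.50×282 + 0.45×443 + 0.32×230 = 592.1600
Highest R₀: strategy 2 with 592.1600.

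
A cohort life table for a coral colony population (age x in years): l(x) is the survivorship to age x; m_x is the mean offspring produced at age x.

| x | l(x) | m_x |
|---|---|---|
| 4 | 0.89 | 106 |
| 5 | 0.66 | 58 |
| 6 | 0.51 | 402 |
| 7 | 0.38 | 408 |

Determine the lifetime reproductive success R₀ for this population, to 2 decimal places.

492.68

R₀ = Σ l(x) m_x:
  age 4: 0.89 × 106 = 94.3400
  age 5: 0.66 × 58 = 38.2800
  age 6: 0.51 × 402 = 205.0200
  age 7: 0.38 × 408 = 155.0400
R₀ = 94.3400 + 38.2800 + 205.0200 + 155.0400 = 492.6800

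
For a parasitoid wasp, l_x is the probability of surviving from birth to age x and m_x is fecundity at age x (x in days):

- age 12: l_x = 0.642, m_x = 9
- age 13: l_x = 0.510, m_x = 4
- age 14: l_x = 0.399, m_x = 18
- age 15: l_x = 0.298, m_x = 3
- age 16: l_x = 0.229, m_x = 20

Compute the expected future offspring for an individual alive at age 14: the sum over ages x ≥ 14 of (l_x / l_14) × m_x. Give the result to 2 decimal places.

31.72

l_14 = 0.399. Conditional survival from age 14 to x is l_x / l_14.
  x=14: (0.399/0.399) × 18 = 18.0000
  x=15: (0.298/0.399) × 3 = 2.2406
  x=16: (0.229/0.399) × 20 = 11.4787
Sum = 18.0000 + 2.2406 + 11.4787 = 31.7193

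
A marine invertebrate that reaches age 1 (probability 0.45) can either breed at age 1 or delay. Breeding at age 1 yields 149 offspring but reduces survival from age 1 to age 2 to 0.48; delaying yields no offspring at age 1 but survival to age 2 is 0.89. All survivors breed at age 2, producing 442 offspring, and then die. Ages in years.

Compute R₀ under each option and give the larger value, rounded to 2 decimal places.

breed at age 1: R₀ = 0.45 × (149 + 0.48 × 442) = 0.45 × 361.1600 = 162.5220
delay to age 2: R₀ = 0.45 × (0.89 × 442) = 0.45 × 393.3800 = 177.0210
Higher: delay to age 2 (177.0210).

177.02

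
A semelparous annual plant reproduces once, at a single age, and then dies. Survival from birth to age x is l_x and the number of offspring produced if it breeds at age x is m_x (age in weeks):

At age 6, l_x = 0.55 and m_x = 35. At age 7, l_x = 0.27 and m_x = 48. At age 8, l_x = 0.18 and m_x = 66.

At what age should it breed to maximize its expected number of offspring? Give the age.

6

Expected offspring if breeding at age x = l_x × m_x:
  age 6: 0.55 × 35 = 19.250
  age 7: 0.27 × 48 = 12.960
  age 8: 0.18 × 66 = 11.880
Maximum at age 6 (19.250).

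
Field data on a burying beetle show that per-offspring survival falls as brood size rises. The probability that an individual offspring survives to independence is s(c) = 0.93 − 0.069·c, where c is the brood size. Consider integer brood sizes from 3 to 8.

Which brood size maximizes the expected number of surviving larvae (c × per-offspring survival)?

7

Expected surviving larvae = c × s(c):
  c=3: 3 × 0.723 = 2.169
  c=4: 4 × 0.654 = 2.616
  c=5: 5 × 0.585 = 2.925
  c=6: 6 × 0.516 = 3.096
  c=7: 7 × 0.447 = 3.129
  c=8: 8 × 0.378 = 3.024
Maximum at c = 7 (3.129 surviving larvae).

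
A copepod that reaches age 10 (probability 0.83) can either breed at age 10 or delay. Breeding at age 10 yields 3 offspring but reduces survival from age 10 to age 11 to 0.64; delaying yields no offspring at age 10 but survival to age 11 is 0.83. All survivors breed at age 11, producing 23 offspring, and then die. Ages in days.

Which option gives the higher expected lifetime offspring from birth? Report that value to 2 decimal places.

15.84

breed at age 10: R₀ = 0.83 × (3 + 0.64 × 23) = 0.83 × 17.7200 = 14.7076
delay to age 11: R₀ = 0.83 × (0.83 × 23) = 0.83 × 19.0900 = 15.8447
Higher: delay to age 11 (15.8447).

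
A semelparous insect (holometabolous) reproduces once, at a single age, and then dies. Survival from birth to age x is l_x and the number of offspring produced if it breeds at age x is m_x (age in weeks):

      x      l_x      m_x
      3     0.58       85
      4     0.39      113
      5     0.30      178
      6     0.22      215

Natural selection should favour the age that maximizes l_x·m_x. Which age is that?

Expected offspring if breeding at age x = l_x × m_x:
  age 3: 0.58 × 85 = 49.300
  age 4: 0.39 × 113 = 44.070
  age 5: 0.30 × 178 = 53.400
  age 6: 0.22 × 215 = 47.300
Maximum at age 5 (53.400).

5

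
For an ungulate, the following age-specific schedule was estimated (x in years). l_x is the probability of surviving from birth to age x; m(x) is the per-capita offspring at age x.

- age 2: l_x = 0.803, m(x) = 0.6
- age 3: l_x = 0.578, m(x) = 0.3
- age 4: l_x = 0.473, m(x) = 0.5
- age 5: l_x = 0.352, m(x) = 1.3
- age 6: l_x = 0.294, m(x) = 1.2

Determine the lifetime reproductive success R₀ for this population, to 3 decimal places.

R₀ = Σ l_x m(x):
  age 2: 0.803 × 0.6 = 0.4818
  age 3: 0.578 × 0.3 = 0.1734
  age 4: 0.473 × 0.5 = 0.2365
  age 5: 0.352 × 1.3 = 0.4576
  age 6: 0.294 × 1.2 = 0.3528
R₀ = 0.4818 + 0.1734 + 0.2365 + 0.4576 + 0.3528 = 1.7021

1.702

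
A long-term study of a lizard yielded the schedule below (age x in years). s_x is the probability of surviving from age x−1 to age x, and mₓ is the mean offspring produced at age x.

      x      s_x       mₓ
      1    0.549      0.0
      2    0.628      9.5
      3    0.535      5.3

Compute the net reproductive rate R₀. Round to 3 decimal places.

4.253

Survivorship from birth: l_x = s_1·s_2·…·s_x.
  l_1 = 0.54900
  l_2 = 0.34477
  l_3 = 0.18445
R₀ = Σ l_x mₓ:
  age 1: 0.54900 × 0.0 = 0.0000
  age 2: 0.34477 × 9.5 = 3.2753
  age 3: 0.18445 × 5.3 = 0.9776
R₀ = 0.0000 + 3.2753 + 0.9776 = 4.2529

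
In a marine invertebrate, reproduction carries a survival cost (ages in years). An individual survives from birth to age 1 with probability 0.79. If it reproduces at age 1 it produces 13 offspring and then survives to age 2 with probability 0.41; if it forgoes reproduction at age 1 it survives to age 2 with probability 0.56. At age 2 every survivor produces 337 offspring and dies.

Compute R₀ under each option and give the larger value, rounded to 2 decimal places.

breed at age 1: R₀ = 0.79 × (13 + 0.41 × 337) = 0.79 × 151.1700 = 119.4243
delay to age 2: R₀ = 0.79 × (0.56 × 337) = 0.79 × 188.7200 = 149.0888
Higher: delay to age 2 (149.0888).

149.09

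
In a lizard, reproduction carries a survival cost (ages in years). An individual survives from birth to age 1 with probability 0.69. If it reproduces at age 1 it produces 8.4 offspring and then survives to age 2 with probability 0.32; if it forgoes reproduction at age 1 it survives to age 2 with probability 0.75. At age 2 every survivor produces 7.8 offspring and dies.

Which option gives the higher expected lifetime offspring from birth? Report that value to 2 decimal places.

7.52

breed at age 1: R₀ = 0.69 × (8.4 + 0.32 × 7.8) = 0.69 × 10.8960 = 7.5182
delay to age 2: R₀ = 0.69 × (0.75 × 7.8) = 0.69 × 5.8500 = 4.0365
Higher: breed at age 1 (7.5182).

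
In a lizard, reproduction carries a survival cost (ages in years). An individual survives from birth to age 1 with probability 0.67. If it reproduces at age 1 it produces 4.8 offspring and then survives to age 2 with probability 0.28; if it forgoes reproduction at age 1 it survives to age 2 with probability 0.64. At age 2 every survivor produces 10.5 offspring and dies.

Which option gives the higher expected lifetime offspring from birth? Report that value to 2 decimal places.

5.19

breed at age 1: R₀ = 0.67 × (4.8 + 0.28 × 10.5) = 0.67 × 7.7400 = 5.1858
delay to age 2: R₀ = 0.67 × (0.64 × 10.5) = 0.67 × 6.7200 = 4.5024
Higher: breed at age 1 (5.1858).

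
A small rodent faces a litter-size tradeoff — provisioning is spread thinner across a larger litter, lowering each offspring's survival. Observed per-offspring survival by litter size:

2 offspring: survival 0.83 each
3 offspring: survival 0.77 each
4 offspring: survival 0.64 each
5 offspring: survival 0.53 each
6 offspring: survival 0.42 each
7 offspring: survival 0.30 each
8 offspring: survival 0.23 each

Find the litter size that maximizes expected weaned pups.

5

Expected weaned pups = c × s(c):
  c=2: 2 × 0.83 = 1.660
  c=3: 3 × 0.77 = 2.310
  c=4: 4 × 0.64 = 2.560
  c=5: 5 × 0.53 = 2.650
  c=6: 6 × 0.42 = 2.520
  c=7: 7 × 0.30 = 2.100
  c=8: 8 × 0.23 = 1.840
Maximum at c = 5 (2.650 weaned pups).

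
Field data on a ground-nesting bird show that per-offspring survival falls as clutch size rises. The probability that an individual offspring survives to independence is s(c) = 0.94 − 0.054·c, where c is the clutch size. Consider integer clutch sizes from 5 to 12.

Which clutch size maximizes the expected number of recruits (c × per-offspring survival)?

9

Expected recruits = c × s(c):
  c=5: 5 × 0.670 = 3.350
  c=6: 6 × 0.616 = 3.696
  c=7: 7 × 0.562 = 3.934
  c=8: 8 × 0.508 = 4.064
  c=9: 9 × 0.454 = 4.086
  c=10: 10 × 0.400 = 4.000
  c=11: 11 × 0.346 = 3.806
  c=12: 12 × 0.292 = 3.504
Maximum at c = 9 (4.086 recruits).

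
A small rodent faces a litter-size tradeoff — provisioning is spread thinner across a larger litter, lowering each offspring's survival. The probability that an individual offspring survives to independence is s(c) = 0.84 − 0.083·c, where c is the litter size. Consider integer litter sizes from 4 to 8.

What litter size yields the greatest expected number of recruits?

Expected recruits = c × s(c):
  c=4: 4 × 0.508 = 2.032
  c=5: 5 × 0.425 = 2.125
  c=6: 6 × 0.342 = 2.052
  c=7: 7 × 0.259 = 1.813
  c=8: 8 × 0.176 = 1.408
Maximum at c = 5 (2.125 recruits).

5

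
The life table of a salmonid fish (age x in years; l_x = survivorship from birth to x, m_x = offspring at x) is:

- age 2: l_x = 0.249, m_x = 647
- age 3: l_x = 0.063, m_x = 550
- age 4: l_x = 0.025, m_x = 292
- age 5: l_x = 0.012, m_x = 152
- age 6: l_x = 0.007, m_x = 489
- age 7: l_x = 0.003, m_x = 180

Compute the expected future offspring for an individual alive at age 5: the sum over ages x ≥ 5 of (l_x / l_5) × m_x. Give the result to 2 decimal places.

l_5 = 0.012. Conditional survival from age 5 to x is l_x / l_5.
  x=5: (0.012/0.012) × 152 = 152.0000
  x=6: (0.007/0.012) × 489 = 285.2500
  x=7: (0.003/0.012) × 180 = 45.0000
Sum = 152.0000 + 285.2500 + 45.0000 = 482.2500

482.25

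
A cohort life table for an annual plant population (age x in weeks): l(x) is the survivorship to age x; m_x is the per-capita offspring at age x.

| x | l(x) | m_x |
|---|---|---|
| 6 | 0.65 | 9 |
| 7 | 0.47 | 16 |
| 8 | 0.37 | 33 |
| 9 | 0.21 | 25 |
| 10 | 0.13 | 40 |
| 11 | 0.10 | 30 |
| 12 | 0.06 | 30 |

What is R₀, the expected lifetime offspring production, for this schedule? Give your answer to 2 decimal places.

40.83

R₀ = Σ l(x) m_x:
  age 6: 0.65 × 9 = 5.8500
  age 7: 0.47 × 16 = 7.5200
  age 8: 0.37 × 33 = 12.2100
  age 9: 0.21 × 25 = 5.2500
  age 10: 0.13 × 40 = 5.2000
  age 11: 0.10 × 30 = 3.0000
  age 12: 0.06 × 30 = 1.8000
R₀ = 5.8500 + 7.5200 + 12.2100 + 5.2500 + 5.2000 + 3.0000 + 1.8000 = 40.8300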